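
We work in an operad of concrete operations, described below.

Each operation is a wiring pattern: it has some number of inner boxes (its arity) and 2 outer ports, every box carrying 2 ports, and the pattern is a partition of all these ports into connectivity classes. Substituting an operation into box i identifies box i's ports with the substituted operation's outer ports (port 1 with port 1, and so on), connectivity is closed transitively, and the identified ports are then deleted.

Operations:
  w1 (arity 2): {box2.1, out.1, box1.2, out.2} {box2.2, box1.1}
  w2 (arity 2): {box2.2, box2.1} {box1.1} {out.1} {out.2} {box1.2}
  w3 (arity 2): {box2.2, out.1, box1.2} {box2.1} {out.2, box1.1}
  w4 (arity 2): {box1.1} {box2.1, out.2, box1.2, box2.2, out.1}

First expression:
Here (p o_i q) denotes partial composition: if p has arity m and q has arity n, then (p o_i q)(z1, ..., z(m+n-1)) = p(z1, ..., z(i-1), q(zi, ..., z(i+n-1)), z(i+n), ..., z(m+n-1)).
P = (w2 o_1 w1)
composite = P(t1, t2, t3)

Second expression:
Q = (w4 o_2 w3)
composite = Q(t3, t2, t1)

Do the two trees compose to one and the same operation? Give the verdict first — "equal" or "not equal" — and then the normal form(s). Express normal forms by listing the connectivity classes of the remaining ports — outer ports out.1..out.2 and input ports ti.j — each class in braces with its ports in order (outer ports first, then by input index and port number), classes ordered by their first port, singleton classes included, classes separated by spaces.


not equal; first: {out.1} {out.2} {t1.1, t2.2} {t1.2, t2.1} {t3.1, t3.2}; second: {out.1, out.2, t1.2, t2.1, t2.2, t3.2} {t1.1} {t3.1}

The first composite normalizes to {out.1} {out.2} {t1.1, t2.2} {t1.2, t2.1} {t3.1, t3.2}
The second composite normalizes to {out.1, out.2, t1.2, t2.1, t2.2, t3.2} {t1.1} {t3.1}
Different reductions; not equal.


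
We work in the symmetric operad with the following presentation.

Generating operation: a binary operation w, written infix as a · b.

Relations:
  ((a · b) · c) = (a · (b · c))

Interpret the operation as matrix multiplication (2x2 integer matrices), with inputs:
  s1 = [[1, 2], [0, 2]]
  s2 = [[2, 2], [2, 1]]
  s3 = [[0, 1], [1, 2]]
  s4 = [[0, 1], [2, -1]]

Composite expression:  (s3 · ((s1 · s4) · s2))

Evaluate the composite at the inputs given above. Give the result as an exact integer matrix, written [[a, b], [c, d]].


(s1 · s4) = [[4, -1], [4, -2]]
((s1 · s4) · s2) = [[6, 7], [4, 6]]
(s3 · ((s1 · s4) · s2)) = [[4, 6], [14, 19]]

[[4, 6], [14, 19]]


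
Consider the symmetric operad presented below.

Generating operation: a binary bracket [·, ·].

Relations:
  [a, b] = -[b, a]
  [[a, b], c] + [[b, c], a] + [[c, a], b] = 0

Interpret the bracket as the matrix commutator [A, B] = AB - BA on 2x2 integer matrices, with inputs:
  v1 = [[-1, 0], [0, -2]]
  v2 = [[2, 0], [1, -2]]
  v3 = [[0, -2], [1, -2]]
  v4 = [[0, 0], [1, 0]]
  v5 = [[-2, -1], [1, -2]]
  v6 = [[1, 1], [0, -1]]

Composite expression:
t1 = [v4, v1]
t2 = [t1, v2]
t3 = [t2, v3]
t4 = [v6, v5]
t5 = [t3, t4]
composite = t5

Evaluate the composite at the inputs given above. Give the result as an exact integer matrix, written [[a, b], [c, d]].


[[16, -32], [48, -16]]

[v4, v1] = [[0, 0], [1, 0]]
[[v4, v1], v2] = [[0, 0], [4, 0]]
[[[v4, v1], v2], v3] = [[8, 0], [8, -8]]
[v6, v5] = [[1, -2], [-2, -1]]
[[[[v4, v1], v2], v3], [v6, v5]] = [[16, -32], [48, -16]]


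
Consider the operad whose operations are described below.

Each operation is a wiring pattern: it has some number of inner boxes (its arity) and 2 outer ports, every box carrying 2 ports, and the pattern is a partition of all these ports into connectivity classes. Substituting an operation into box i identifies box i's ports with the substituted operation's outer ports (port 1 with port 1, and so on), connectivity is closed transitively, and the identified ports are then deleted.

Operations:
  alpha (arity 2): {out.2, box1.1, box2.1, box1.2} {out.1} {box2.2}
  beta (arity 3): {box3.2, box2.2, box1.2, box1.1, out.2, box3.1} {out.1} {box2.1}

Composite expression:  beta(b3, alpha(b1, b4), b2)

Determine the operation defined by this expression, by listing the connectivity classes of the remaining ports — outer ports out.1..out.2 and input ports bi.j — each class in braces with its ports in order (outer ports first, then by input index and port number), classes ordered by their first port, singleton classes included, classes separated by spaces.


{out.1} {out.2, b1.1, b1.2, b2.1, b2.2, b3.1, b3.2, b4.1} {b4.2}

Reachability decides: close wires over beta-identified ports.
composing alpha on (b1, b4), with out.j its own outer ports: {out.1} {out.2, b1.1, b1.2, b4.1} {b4.2}
composing beta on (b3, b1, b4, b2), with out.j its own outer ports: {out.1} {out.2, b1.1, b1.2, b2.1, b2.2, b3.1, b3.2, b4.1} {b4.2}


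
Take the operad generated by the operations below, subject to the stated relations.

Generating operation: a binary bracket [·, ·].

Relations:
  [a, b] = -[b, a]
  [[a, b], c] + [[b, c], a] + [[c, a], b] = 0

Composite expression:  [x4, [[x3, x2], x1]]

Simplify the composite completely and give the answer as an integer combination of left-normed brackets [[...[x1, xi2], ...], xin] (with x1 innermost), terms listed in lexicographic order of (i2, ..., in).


-[[[x1, x2], x3], x4] + [[[x1, x3], x2], x4]

Expand each bracket as ab - ba; the x1-initial words give the coefficients.
Composite bracket: [x4, [[x3, x2], x1]]
Each bracket splits as ab - ba, giving 8 signed words (2^3 = 8).
Words beginning with x1 determine it all:
  x1x2x3x4 (sign -1) contributes -[[[x1, x2], x3], x4]
  x1x3x2x4 (sign +1) contributes +[[[x1, x3], x2], x4]


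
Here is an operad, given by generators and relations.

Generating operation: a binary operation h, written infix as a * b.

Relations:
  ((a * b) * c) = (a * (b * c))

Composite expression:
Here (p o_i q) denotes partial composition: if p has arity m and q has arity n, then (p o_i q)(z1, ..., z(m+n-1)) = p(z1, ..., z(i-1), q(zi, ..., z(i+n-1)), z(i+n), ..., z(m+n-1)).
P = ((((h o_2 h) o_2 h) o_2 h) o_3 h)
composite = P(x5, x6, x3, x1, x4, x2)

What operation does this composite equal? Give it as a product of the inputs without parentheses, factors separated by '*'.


x5 * x6 * x3 * x1 * x4 * x2


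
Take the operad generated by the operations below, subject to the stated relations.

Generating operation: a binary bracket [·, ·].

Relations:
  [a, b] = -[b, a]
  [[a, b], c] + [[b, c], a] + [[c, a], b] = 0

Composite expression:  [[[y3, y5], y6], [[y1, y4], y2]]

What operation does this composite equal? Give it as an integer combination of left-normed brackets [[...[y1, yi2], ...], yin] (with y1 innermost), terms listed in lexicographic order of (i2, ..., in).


-[[[[[y1, y4], y2], y3], y5], y6] + [[[[[y1, y4], y2], y5], y3], y6] + [[[[[y1, y4], y2], y6], y3], y5] - [[[[[y1, y4], y2], y6], y5], y3]


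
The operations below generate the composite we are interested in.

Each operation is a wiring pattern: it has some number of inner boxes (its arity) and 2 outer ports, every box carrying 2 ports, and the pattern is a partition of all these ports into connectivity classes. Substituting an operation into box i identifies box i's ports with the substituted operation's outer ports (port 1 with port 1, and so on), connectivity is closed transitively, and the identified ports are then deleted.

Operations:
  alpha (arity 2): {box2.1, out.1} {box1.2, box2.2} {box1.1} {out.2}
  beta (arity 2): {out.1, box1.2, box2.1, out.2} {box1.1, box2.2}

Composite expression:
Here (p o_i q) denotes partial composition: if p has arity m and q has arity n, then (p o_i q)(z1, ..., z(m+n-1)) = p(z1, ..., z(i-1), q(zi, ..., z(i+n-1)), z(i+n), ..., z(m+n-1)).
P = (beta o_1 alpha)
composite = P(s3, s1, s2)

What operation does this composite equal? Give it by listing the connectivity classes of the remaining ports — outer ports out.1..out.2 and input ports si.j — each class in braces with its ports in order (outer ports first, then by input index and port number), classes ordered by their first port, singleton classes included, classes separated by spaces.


{out.1, out.2, s2.1} {s1.1, s2.2} {s1.2, s3.2} {s3.1}

Two ports join when wires chain via beta-identified ports.
through alpha, on inputs (s3, s1): {out.1, s1.1} {out.2} {s1.2, s3.2} {s3.1} (out.j = stage outer ports)
through beta, on inputs (s3, s1, s2): {out.1, out.2, s2.1} {s1.1, s2.2} {s1.2, s3.2} {s3.1} (out.j = stage outer ports)


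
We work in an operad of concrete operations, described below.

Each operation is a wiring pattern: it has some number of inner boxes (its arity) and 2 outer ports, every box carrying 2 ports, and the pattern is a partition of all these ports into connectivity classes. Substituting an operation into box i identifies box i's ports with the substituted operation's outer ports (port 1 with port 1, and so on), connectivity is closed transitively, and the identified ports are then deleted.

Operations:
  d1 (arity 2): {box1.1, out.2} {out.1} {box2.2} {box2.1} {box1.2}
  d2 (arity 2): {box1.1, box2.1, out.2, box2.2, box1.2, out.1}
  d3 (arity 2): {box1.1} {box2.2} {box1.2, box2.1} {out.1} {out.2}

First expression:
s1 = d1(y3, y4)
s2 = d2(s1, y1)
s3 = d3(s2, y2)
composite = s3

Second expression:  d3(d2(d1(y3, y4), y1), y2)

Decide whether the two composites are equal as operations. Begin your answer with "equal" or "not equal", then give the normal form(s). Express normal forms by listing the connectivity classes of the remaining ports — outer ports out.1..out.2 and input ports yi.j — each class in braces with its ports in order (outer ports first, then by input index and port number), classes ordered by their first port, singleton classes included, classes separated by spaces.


equal — both sides give {out.1} {out.2} {y1.1, y1.2, y2.1, y3.1} {y2.2} {y3.2} {y4.1} {y4.2}


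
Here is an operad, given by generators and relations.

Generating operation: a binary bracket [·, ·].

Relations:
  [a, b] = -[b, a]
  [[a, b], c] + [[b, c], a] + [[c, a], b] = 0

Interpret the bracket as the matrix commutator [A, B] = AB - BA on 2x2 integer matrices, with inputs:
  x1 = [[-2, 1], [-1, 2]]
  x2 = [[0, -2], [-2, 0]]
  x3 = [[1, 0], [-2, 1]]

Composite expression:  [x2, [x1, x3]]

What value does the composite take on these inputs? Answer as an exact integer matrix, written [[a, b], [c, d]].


[x1, x3] = [[-2, 0], [-8, 2]]
[x2, [x1, x3]] = [[16, -8], [8, -16]]

[[16, -8], [8, -16]]


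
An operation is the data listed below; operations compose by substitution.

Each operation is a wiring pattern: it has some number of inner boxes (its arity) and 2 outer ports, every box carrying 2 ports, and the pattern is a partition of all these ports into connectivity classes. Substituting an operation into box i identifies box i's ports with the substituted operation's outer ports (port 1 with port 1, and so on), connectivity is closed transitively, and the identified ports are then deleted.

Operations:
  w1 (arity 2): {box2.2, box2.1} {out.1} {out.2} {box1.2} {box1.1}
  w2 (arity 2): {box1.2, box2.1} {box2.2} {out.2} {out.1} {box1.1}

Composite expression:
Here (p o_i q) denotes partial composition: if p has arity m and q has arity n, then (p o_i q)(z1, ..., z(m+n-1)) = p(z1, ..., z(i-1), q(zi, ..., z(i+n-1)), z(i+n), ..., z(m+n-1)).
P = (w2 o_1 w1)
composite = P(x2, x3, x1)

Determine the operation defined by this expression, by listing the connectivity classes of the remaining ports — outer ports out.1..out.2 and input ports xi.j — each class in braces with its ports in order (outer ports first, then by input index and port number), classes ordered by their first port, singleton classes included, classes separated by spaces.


Connectivity passes through glued w2-boundaries; trace each wire chain.
composing w1 on (x2, x3), with out.j its own outer ports: {out.1} {out.2} {x2.1} {x2.2} {x3.1, x3.2}
composing w2 on (x2, x3, x1), with out.j its own outer ports: {out.1} {out.2} {x1.1} {x1.2} {x2.1} {x2.2} {x3.1, x3.2}

{out.1} {out.2} {x1.1} {x1.2} {x2.1} {x2.2} {x3.1, x3.2}


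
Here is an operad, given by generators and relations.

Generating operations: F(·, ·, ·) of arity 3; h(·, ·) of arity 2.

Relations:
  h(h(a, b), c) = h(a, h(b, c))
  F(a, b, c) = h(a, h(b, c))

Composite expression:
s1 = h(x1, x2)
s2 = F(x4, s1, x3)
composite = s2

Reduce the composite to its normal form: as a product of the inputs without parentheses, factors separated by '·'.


All parenthesizations of F agree; list the x-inputs left to right.
h(x1, x2) reduces to x1 · x2
F(x4, h(x1, x2), x3) reduces to x4 · x1 · x2 · x3

x4 · x1 · x2 · x3


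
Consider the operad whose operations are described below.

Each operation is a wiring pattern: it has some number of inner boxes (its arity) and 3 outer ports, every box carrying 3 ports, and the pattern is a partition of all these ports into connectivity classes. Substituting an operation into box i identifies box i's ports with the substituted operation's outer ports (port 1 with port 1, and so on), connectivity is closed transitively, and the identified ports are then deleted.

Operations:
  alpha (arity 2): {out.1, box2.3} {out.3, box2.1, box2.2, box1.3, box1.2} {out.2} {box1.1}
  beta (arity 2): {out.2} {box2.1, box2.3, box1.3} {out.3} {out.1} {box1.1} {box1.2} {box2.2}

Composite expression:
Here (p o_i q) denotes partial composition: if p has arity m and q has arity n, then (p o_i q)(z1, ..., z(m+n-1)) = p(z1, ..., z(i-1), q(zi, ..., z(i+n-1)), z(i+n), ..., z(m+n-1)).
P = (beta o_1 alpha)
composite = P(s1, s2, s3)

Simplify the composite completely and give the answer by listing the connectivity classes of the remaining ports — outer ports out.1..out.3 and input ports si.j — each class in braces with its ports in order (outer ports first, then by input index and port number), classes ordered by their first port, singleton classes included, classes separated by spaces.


Substituting into beta glues patterns; closure does the rest.
alpha over (s1, s2) gives {out.1, s2.3} {out.2} {out.3, s1.2, s1.3, s2.1, s2.2} {s1.1}, out.j being that stage's outer ports
beta over (s1, s2, s3) gives {out.1} {out.2} {out.3} {s1.1} {s1.2, s1.3, s2.1, s2.2, s3.1, s3.3} {s2.3} {s3.2}, out.j being that stage's outer ports

{out.1} {out.2} {out.3} {s1.1} {s1.2, s1.3, s2.1, s2.2, s3.1, s3.3} {s2.3} {s3.2}


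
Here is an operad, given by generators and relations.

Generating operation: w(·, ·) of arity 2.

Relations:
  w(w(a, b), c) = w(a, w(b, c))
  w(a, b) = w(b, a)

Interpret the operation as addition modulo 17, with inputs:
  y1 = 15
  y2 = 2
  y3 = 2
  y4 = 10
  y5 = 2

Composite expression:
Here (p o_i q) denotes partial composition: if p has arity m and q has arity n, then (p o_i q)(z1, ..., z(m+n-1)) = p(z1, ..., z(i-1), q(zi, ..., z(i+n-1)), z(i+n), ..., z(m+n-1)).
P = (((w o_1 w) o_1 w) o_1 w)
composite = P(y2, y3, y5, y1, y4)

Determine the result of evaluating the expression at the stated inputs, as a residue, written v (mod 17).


w(y2, y3) = 4
w(w(y2, y3), y5) = 6
w(w(w(y2, y3), y5), y1) = 4
w(w(w(w(y2, y3), y5), y1), y4) = 14

14 (mod 17)


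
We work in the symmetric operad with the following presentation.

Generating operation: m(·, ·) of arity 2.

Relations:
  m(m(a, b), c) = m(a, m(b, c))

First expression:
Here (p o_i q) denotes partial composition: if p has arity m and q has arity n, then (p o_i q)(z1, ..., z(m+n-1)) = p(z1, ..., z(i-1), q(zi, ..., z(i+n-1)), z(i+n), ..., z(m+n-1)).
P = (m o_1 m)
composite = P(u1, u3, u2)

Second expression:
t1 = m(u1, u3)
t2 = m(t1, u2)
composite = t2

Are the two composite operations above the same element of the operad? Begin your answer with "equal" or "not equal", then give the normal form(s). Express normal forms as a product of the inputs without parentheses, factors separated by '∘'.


equal; the common form is u1 ∘ u3 ∘ u2

The first composite normalizes to u1 ∘ u3 ∘ u2
The second composite normalizes to u1 ∘ u3 ∘ u2
Identical normal forms: equal.


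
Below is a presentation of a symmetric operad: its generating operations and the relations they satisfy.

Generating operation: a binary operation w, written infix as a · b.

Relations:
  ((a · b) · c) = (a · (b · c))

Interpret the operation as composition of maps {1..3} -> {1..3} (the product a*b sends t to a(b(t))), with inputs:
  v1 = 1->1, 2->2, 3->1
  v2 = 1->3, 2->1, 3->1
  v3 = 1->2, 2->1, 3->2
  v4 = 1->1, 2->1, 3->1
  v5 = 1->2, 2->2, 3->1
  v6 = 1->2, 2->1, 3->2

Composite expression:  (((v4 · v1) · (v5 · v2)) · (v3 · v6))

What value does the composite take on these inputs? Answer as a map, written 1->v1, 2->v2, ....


(v4 · v1) = 1->1, 2->1, 3->1
(v5 · v2) = 1->1, 2->2, 3->2
((v4 · v1) · (v5 · v2)) = 1->1, 2->1, 3->1
(v3 · v6) = 1->1, 2->2, 3->1
(((v4 · v1) · (v5 · v2)) · (v3 · v6)) = 1->1, 2->1, 3->1

1->1, 2->1, 3->1


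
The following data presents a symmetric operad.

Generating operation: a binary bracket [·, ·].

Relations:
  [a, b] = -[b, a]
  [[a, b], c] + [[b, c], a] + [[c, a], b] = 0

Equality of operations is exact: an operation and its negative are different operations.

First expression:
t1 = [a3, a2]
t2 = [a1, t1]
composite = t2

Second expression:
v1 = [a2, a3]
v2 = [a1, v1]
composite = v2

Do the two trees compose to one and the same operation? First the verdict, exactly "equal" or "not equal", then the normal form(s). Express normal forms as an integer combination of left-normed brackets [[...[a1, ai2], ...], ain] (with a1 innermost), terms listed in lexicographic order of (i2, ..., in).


not equal — first -[[a1, a2], a3] + [[a1, a3], a2], second [[a1, a2], a3] - [[a1, a3], a2]

The first expression, normalized: -[[a1, a2], a3] + [[a1, a3], a2]
The second expression, normalized: [[a1, a2], a3] - [[a1, a3], a2]
Distinct normal forms: not equal.


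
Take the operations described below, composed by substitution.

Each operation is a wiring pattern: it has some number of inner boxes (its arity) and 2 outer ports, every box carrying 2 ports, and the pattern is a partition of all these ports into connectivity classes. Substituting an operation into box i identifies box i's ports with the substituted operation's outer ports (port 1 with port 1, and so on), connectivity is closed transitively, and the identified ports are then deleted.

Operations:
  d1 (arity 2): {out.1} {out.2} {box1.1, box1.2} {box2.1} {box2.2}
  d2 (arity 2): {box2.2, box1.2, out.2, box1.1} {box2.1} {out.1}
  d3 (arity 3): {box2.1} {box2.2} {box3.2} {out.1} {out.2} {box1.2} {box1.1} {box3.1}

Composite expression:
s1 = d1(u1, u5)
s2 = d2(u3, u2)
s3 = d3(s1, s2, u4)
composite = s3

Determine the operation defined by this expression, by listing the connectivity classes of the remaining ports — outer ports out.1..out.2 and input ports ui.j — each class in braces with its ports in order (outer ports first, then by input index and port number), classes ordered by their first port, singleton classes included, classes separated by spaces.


{out.1} {out.2} {u1.1, u1.2} {u2.1} {u2.2, u3.1, u3.2} {u4.1} {u4.2} {u5.1} {u5.2}

After gluing at d3, chains via deleted ports link the u-ports.
stage d1: inputs (u1, u5), connectivity {out.1} {out.2} {u1.1, u1.2} {u5.1} {u5.2}, out.j its boundary
stage d2: inputs (u3, u2), connectivity {out.1} {out.2, u2.2, u3.1, u3.2} {u2.1}, out.j its boundary
stage d3: inputs (u1, u5, u3, u2, u4), connectivity {out.1} {out.2} {u1.1, u1.2} {u2.1} {u2.2, u3.1, u3.2} {u4.1} {u4.2} {u5.1} {u5.2}, out.j its boundary


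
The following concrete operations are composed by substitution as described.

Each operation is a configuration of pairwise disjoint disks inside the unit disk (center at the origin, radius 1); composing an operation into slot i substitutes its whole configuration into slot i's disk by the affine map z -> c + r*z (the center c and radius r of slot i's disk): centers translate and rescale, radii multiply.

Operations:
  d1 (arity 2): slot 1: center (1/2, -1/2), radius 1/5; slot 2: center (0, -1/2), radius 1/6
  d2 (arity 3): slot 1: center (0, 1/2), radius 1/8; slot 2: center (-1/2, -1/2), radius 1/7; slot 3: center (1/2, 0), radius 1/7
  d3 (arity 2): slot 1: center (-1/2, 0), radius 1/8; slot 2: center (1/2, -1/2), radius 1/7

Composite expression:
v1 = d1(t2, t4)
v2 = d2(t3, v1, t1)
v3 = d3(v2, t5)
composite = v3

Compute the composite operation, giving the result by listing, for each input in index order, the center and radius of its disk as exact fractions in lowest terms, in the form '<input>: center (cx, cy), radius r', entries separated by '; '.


t1: center (-7/16, 0), radius 1/56; t2: center (-31/56, -1/14), radius 1/280; t3: center (-1/2, 1/16), radius 1/64; t4: center (-9/16, -1/14), radius 1/336; t5: center (1/2, -1/2), radius 1/7


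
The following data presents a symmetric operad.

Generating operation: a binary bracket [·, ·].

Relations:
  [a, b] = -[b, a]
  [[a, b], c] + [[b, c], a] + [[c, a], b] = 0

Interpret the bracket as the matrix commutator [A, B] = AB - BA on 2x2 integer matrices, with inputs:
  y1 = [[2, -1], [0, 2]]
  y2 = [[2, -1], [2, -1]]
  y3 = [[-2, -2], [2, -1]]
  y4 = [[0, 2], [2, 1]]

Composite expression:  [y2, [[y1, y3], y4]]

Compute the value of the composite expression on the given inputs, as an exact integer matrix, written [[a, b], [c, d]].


[y1, y3] = [[-2, -1], [0, 2]]
[[y1, y3], y4] = [[-2, -9], [8, 2]]
[y2, [[y1, y3], y4]] = [[10, -31], [-32, -10]]

[[10, -31], [-32, -10]]


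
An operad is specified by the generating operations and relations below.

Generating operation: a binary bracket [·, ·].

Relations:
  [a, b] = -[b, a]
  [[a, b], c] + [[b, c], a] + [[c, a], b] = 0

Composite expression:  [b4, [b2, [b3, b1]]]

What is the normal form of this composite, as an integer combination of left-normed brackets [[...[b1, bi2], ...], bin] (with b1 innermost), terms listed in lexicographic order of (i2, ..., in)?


In the tensor algebra, words opening b1 carry the b1-anchored form.
Composite bracket: [b4, [b2, [b3, b1]]]
Each bracket splits as ab - ba, giving 8 signed words (2^3 = 8).
Words beginning with b1 determine it all:
  b1b3b2b4 (sign -1) contributes -[[[b1, b3], b2], b4]

-[[[b1, b3], b2], b4]


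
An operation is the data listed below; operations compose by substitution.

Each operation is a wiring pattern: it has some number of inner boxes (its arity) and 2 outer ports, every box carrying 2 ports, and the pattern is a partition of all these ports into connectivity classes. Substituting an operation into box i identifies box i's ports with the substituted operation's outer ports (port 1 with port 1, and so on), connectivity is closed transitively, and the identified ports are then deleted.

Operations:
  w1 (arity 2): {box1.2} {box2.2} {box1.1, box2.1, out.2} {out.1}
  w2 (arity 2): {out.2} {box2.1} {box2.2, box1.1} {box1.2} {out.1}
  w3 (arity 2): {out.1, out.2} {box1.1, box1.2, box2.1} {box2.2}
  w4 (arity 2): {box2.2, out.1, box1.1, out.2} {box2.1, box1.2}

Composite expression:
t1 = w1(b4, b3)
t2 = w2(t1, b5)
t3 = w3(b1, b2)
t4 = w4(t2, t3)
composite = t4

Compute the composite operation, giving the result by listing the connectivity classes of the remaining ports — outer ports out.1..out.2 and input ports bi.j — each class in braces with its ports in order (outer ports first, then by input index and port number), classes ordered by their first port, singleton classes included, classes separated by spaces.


{out.1, out.2} {b1.1, b1.2, b2.1} {b2.2} {b3.1, b4.1} {b3.2} {b4.2} {b5.1} {b5.2}


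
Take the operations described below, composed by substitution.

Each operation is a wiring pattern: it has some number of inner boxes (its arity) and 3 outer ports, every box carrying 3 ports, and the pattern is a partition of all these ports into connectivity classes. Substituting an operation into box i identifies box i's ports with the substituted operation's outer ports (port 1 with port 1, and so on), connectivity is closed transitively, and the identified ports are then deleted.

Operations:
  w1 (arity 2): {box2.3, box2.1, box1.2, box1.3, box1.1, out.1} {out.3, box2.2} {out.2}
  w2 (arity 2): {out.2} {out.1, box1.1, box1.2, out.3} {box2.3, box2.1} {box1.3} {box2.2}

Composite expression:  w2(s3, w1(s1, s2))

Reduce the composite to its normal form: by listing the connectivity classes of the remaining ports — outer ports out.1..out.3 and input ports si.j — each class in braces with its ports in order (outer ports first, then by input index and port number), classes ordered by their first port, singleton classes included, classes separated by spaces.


{out.1, out.3, s3.1, s3.2} {out.2} {s1.1, s1.2, s1.3, s2.1, s2.2, s2.3} {s3.3}

Two ports join when wires chain via w2-identified ports.
the subtree at w1 composes to {out.1, s1.1, s1.2, s1.3, s2.1, s2.3} {out.2} {out.3, s2.2} on (s1, s2); out.j = own outer ports
the subtree at w2 composes to {out.1, out.3, s3.1, s3.2} {out.2} {s1.1, s1.2, s1.3, s2.1, s2.2, s2.3} {s3.3} on (s3, s1, s2); out.j = own outer ports


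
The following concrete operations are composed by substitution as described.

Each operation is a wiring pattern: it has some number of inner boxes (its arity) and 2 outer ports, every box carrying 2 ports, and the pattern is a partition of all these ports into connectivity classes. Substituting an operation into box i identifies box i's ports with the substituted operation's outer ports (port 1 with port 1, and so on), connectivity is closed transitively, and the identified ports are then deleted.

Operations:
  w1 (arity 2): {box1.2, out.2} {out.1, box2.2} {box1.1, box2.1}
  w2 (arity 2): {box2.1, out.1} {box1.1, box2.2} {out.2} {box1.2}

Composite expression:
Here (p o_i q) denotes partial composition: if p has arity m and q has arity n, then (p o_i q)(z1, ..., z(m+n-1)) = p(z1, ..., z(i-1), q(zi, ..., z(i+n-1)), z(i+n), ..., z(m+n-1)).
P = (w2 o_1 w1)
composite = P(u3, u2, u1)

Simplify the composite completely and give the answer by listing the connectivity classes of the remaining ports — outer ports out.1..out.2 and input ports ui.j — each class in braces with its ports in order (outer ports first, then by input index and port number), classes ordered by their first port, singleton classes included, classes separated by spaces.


Substituting into w2 glues patterns; closure does the rest.
stage w1: inputs (u3, u2), connectivity {out.1, u2.2} {out.2, u3.2} {u2.1, u3.1}, out.j its boundary
stage w2: inputs (u3, u2, u1), connectivity {out.1, u1.1} {out.2} {u1.2, u2.2} {u2.1, u3.1} {u3.2}, out.j its boundary

{out.1, u1.1} {out.2} {u1.2, u2.2} {u2.1, u3.1} {u3.2}


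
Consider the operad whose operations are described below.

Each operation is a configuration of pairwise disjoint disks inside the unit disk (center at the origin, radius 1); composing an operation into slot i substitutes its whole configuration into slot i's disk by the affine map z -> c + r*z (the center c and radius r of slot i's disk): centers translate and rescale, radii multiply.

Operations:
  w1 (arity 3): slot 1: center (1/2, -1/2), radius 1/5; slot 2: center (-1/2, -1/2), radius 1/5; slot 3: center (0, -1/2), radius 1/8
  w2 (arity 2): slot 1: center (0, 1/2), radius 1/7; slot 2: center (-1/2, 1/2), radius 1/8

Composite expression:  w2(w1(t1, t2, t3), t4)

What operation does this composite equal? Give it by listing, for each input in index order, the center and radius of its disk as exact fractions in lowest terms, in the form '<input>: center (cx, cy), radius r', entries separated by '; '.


t1: center (1/14, 3/7), radius 1/35; t2: center (-1/14, 3/7), radius 1/35; t3: center (0, 3/7), radius 1/56; t4: center (-1/2, 1/2), radius 1/8

Only the slot chain above each t matters under w2; compose those maps.
for t1, the 2-step affine chain lands on center (1/14, 3/7), radius 1/35
for t2, the 2-step affine chain lands on center (-1/14, 3/7), radius 1/35
for t3, the 2-step affine chain lands on center (0, 3/7), radius 1/56
for t4, the 1-step affine chain lands on center (-1/2, 1/2), radius 1/8


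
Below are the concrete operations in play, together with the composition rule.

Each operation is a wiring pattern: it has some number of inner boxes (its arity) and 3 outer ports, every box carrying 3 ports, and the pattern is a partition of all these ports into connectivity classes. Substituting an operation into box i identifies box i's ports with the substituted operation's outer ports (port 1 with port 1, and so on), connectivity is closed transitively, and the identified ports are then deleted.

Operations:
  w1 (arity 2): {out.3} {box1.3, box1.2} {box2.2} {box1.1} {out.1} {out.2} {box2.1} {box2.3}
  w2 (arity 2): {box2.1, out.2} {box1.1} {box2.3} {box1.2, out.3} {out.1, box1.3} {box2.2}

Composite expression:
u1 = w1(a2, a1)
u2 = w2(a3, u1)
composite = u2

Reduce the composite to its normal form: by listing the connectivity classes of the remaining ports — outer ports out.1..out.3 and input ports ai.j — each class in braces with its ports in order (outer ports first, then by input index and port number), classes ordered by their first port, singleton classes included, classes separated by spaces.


{out.1, a3.3} {out.2} {out.3, a3.2} {a1.1} {a1.2} {a1.3} {a2.1} {a2.2, a2.3} {a3.1}

Reachability decides: close wires over w2-identified ports.
after w1, the pattern on (a2, a1) reads {out.1} {out.2} {out.3} {a1.1} {a1.2} {a1.3} {a2.1} {a2.2, a2.3} (out.j = its outer ports)
after w2, the pattern on (a3, a2, a1) reads {out.1, a3.3} {out.2} {out.3, a3.2} {a1.1} {a1.2} {a1.3} {a2.1} {a2.2, a2.3} {a3.1} (out.j = its outer ports)


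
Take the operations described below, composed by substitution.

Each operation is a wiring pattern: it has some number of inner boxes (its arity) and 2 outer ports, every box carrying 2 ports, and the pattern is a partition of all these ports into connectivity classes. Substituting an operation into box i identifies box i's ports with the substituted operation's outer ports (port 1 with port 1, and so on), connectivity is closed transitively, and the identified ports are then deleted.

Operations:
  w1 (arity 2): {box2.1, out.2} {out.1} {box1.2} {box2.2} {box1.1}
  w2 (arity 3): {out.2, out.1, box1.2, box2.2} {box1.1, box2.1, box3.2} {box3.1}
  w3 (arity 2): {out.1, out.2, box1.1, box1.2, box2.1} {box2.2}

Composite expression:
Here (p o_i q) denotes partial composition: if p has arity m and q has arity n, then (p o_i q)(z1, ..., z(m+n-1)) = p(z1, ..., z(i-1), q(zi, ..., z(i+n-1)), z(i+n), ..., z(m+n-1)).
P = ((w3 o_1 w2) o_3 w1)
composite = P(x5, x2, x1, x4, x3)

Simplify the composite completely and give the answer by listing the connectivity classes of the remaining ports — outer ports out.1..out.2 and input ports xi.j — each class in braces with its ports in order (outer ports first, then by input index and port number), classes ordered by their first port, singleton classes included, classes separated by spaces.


Treat the ports identified at w3 as solder joints: merge, then drop.
stage w1: inputs (x1, x4), connectivity {out.1} {out.2, x4.1} {x1.1} {x1.2} {x4.2}, out.j its boundary
stage w2: inputs (x5, x2, x1, x4), connectivity {out.1, out.2, x2.2, x5.2} {x1.1} {x1.2} {x2.1, x4.1, x5.1} {x4.2}, out.j its boundary
stage w3: inputs (x5, x2, x1, x4, x3), connectivity {out.1, out.2, x2.2, x3.1, x5.2} {x1.1} {x1.2} {x2.1, x4.1, x5.1} {x3.2} {x4.2}, out.j its boundary

{out.1, out.2, x2.2, x3.1, x5.2} {x1.1} {x1.2} {x2.1, x4.1, x5.1} {x3.2} {x4.2}


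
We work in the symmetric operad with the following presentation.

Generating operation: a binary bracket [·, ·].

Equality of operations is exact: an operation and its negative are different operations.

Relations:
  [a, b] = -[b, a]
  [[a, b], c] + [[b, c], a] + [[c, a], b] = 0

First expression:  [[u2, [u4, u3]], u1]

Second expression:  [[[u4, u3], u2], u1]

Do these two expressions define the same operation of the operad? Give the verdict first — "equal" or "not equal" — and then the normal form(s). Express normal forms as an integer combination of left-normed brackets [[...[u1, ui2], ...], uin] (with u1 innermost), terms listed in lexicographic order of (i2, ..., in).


not equal; the first gives [[[u1, u2], u3], u4] - [[[u1, u2], u4], u3] - [[[u1, u3], u4], u2] + [[[u1, u4], u3], u2] and the second -[[[u1, u2], u3], u4] + [[[u1, u2], u4], u3] + [[[u1, u3], u4], u2] - [[[u1, u4], u3], u2]

Normal form of the first expression: [[[u1, u2], u3], u4] - [[[u1, u2], u4], u3] - [[[u1, u3], u4], u2] + [[[u1, u4], u3], u2]
Normal form of the second expression: -[[[u1, u2], u3], u4] + [[[u1, u2], u4], u3] + [[[u1, u3], u4], u2] - [[[u1, u4], u3], u2]
Different reductions; not equal.


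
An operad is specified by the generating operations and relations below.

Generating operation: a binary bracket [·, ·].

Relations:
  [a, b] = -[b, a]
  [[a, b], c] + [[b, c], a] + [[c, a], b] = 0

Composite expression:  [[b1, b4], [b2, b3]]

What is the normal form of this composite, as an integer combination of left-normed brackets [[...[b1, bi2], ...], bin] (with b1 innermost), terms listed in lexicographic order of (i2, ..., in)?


Expand each bracket as ab - ba; the b1-initial words give the coefficients.
Composite bracket: [[b1, b4], [b2, b3]]
Applying ab - ba throughout gives 8 signed words (2^3 = 8).
Coefficients come from the b1-initial words:
  the word b1b4b2b3 carries sign +1 and contributes +[[[b1, b4], b2], b3]
  the word b1b4b3b2 carries sign -1 and contributes -[[[b1, b4], b3], b2]

[[[b1, b4], b2], b3] - [[[b1, b4], b3], b2]


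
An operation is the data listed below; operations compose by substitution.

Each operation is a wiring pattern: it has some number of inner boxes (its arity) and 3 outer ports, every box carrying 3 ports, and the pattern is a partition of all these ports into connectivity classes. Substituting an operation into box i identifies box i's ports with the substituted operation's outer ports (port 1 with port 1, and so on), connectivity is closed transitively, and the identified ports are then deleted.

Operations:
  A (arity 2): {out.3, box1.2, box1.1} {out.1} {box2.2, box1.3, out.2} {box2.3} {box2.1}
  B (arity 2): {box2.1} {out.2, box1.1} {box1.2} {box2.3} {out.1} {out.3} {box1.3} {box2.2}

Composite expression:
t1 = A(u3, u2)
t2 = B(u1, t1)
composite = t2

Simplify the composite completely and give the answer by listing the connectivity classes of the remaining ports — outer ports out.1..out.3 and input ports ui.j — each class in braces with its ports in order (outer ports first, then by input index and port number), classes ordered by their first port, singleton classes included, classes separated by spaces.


{out.1} {out.2, u1.1} {out.3} {u1.2} {u1.3} {u2.1} {u2.2, u3.3} {u2.3} {u3.1, u3.2}

Two ports join when wires chain via B-identified ports.
A over (u3, u2) gives {out.1} {out.2, u2.2, u3.3} {out.3, u3.1, u3.2} {u2.1} {u2.3}, out.j being that stage's outer ports
B over (u1, u3, u2) gives {out.1} {out.2, u1.1} {out.3} {u1.2} {u1.3} {u2.1} {u2.2, u3.3} {u2.3} {u3.1, u3.2}, out.j being that stage's outer ports


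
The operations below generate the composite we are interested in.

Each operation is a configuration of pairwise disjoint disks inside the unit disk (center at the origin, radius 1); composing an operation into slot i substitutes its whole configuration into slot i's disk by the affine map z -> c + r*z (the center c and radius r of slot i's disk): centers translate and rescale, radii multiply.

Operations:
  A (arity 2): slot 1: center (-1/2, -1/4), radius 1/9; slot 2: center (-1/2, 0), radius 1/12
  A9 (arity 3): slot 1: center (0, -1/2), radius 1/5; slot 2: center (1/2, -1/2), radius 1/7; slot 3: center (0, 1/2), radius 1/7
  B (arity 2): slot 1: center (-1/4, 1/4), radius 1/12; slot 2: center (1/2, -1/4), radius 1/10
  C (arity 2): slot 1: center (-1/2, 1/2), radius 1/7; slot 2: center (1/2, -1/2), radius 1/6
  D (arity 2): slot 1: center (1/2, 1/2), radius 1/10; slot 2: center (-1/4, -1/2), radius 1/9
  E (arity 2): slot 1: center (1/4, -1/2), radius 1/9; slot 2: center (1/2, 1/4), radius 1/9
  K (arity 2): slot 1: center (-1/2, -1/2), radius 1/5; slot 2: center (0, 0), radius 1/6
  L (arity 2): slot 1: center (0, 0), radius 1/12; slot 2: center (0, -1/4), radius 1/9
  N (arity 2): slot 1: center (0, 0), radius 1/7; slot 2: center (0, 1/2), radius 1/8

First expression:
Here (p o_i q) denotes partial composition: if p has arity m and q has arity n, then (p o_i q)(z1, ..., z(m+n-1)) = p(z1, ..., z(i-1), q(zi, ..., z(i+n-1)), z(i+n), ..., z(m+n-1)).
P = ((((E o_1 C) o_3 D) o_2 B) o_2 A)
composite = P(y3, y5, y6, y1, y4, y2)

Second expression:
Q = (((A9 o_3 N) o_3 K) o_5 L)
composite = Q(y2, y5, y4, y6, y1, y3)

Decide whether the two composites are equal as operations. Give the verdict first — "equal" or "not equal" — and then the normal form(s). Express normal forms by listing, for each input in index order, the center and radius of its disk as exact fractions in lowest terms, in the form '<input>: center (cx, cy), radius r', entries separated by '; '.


not equal: they reduce to y1: center (17/54, -121/216), radius 1/540; y2: center (17/36, 7/36), radius 1/81; y3: center (7/36, -4/9), radius 1/63; y4: center (5/9, 11/36), radius 1/90; y5: center (389/1296, -1429/2592), radius 1/5832; y6: center (389/1296, -119/216), radius 1/7776 and y1: center (0, 4/7), radius 1/672; y2: center (0, -1/2), radius 1/5; y3: center (0, 127/224), radius 1/504; y4: center (-1/98, 24/49), radius 1/245; y5: center (1/2, -1/2), radius 1/7; y6: center (0, 1/2), radius 1/294

Normal form of the first expression: y1: center (17/54, -121/216), radius 1/540; y2: center (17/36, 7/36), radius 1/81; y3: center (7/36, -4/9), radius 1/63; y4: center (5/9, 11/36), radius 1/90; y5: center (389/1296, -1429/2592), radius 1/5832; y6: center (389/1296, -119/216), radius 1/7776
Normal form of the second expression: y1: center (0, 4/7), radius 1/672; y2: center (0, -1/2), radius 1/5; y3: center (0, 127/224), radius 1/504; y4: center (-1/98, 24/49), radius 1/245; y5: center (1/2, -1/2), radius 1/7; y6: center (0, 1/2), radius 1/294
No match — not equal.


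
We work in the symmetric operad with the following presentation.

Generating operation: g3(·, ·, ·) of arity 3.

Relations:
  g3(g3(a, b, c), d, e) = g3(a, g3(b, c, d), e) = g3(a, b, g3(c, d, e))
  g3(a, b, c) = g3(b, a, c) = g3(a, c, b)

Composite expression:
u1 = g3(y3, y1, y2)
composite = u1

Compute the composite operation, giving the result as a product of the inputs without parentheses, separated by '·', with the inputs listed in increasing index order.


Key point: g3 commutes, so take the y-inputs in any fixed order.
g3(y3, y1, y2) collapses to y3 · y1 · y2
reordering the factors by index: y1 · y2 · y3

y1 · y2 · y3


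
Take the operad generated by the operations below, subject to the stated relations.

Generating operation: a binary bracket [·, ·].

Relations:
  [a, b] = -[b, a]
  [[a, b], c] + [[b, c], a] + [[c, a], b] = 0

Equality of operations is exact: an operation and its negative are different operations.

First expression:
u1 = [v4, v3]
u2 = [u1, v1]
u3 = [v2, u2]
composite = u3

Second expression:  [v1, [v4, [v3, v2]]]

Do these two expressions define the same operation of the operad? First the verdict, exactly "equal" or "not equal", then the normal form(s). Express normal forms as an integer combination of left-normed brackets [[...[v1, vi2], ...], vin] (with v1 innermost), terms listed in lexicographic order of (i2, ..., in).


not equal; first: -[[[v1, v3], v4], v2] + [[[v1, v4], v3], v2]; second: [[[v1, v2], v3], v4] - [[[v1, v3], v2], v4] - [[[v1, v4], v2], v3] + [[[v1, v4], v3], v2]

The first expression, normalized: -[[[v1, v3], v4], v2] + [[[v1, v4], v3], v2]
The second expression, normalized: [[[v1, v2], v3], v4] - [[[v1, v3], v2], v4] - [[[v1, v4], v2], v3] + [[[v1, v4], v3], v2]
They disagree, so not equal.


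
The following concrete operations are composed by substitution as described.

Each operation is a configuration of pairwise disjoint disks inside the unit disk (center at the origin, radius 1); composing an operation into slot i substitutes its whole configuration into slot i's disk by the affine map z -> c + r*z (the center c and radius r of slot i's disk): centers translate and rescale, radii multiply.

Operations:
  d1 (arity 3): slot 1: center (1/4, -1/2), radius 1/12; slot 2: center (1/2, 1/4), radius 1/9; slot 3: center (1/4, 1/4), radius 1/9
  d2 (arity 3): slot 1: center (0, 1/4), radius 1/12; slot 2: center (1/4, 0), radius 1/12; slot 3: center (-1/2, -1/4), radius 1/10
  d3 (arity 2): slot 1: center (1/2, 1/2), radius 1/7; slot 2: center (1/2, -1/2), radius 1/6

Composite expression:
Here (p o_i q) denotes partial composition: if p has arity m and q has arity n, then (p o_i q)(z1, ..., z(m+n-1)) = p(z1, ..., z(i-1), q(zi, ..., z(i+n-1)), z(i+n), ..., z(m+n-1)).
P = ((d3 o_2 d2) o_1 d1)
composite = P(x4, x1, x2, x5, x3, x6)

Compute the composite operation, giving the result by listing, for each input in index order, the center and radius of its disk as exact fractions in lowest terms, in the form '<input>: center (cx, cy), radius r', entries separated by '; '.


x1: center (4/7, 15/28), radius 1/63; x2: center (15/28, 15/28), radius 1/63; x3: center (13/24, -1/2), radius 1/72; x4: center (15/28, 3/7), radius 1/84; x5: center (1/2, -11/24), radius 1/72; x6: center (5/12, -13/24), radius 1/60

Below d3, radii multiply path by path; the x-disk centers shift.
x4 passes through 2 substitutions, ending at center (15/28, 3/7), radius 1/84
x1 passes through 2 substitutions, ending at center (4/7, 15/28), radius 1/63
x2 passes through 2 substitutions, ending at center (15/28, 15/28), radius 1/63
x5 passes through 2 substitutions, ending at center (1/2, -11/24), radius 1/72
x3 passes through 2 substitutions, ending at center (13/24, -1/2), radius 1/72
x6 passes through 2 substitutions, ending at center (5/12, -13/24), radius 1/60
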